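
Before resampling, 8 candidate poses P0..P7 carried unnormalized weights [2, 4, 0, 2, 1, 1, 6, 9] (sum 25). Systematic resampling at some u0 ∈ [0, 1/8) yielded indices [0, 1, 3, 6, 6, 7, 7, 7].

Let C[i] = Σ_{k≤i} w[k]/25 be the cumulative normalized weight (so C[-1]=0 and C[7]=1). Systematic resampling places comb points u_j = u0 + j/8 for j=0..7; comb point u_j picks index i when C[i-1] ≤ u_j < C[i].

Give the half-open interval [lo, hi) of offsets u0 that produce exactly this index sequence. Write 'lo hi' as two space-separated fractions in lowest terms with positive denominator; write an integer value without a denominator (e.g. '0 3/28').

C = [2/25, 6/25, 6/25, 8/25, 9/25, 2/5, 16/25, 1]
j=0 picked index 0: u0 ∈ [0, 2/25)
j=1 picked index 1: u0 ∈ [-9/200, 23/200)
j=2 picked index 3: u0 ∈ [-1/100, 7/100)
j=3 picked index 6: u0 ∈ [1/40, 53/200)
j=4 picked index 6: u0 ∈ [-1/10, 7/50)
j=5 picked index 7: u0 ∈ [3/200, 3/8)
j=6 picked index 7: u0 ∈ [-11/100, 1/4)
j=7 picked index 7: u0 ∈ [-47/200, 1/8)
intersection: [1/40, 7/100)

1/40 7/100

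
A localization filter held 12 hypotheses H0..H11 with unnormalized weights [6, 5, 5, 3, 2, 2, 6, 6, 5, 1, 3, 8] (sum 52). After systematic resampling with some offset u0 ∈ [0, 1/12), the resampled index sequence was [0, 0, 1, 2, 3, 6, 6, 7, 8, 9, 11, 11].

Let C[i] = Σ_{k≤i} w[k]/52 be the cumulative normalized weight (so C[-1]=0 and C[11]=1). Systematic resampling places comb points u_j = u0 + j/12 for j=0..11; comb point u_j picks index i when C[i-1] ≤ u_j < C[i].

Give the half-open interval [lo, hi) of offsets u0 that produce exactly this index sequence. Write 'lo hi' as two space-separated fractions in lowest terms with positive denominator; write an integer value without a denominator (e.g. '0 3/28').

C = [3/26, 11/52, 4/13, 19/52, 21/52, 23/52, 29/52, 35/52, 10/13, 41/52, 11/13, 1]
j=0 picked index 0: u0 ∈ [0, 3/26)
j=1 picked index 0: u0 ∈ [-1/12, 5/156)
j=2 picked index 1: u0 ∈ [-2/39, 7/156)
j=3 picked index 2: u0 ∈ [-1/26, 3/52)
j=4 picked index 3: u0 ∈ [-1/39, 5/156)
j=5 picked index 6: u0 ∈ [1/39, 11/78)
j=6 picked index 6: u0 ∈ [-3/52, 3/52)
j=7 picked index 7: u0 ∈ [-1/39, 7/78)
j=8 picked index 8: u0 ∈ [1/156, 4/39)
j=9 picked index 9: u0 ∈ [1/52, 1/26)
j=10 picked index 11: u0 ∈ [1/78, 1/6)
j=11 picked index 11: u0 ∈ [-11/156, 1/12)
intersection: [1/39, 5/156)

1/39 5/156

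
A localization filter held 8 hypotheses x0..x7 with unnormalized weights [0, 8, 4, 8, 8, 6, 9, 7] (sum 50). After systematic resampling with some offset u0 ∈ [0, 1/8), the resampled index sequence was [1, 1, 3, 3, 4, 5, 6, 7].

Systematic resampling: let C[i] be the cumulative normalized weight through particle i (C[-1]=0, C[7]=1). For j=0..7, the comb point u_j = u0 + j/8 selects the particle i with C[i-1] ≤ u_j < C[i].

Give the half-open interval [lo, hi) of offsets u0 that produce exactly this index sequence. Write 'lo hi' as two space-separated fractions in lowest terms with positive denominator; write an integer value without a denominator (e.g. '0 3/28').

0 1/40

C = [0, 4/25, 6/25, 2/5, 14/25, 17/25, 43/50, 1]
j=0 picked index 1: u0 ∈ [0, 4/25)
j=1 picked index 1: u0 ∈ [-1/8, 7/200)
j=2 picked index 3: u0 ∈ [-1/100, 3/20)
j=3 picked index 3: u0 ∈ [-27/200, 1/40)
j=4 picked index 4: u0 ∈ [-1/10, 3/50)
j=5 picked index 5: u0 ∈ [-13/200, 11/200)
j=6 picked index 6: u0 ∈ [-7/100, 11/100)
j=7 picked index 7: u0 ∈ [-3/200, 1/8)
intersection: [0, 1/40)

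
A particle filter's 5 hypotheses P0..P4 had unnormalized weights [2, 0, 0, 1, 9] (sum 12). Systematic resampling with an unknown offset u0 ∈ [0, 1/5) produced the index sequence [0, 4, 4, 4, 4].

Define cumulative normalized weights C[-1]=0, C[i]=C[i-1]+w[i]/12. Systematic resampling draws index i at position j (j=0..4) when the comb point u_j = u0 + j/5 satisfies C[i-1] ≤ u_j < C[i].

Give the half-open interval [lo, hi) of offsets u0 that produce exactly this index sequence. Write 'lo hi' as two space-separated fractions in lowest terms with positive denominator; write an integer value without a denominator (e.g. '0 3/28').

1/20 1/6

C = [1/6, 1/6, 1/6, 1/4, 1]
j=0 picked index 0: u0 ∈ [0, 1/6)
j=1 picked index 4: u0 ∈ [1/20, 4/5)
j=2 picked index 4: u0 ∈ [-3/20, 3/5)
j=3 picked index 4: u0 ∈ [-7/20, 2/5)
j=4 picked index 4: u0 ∈ [-11/20, 1/5)
intersection: [1/20, 1/6)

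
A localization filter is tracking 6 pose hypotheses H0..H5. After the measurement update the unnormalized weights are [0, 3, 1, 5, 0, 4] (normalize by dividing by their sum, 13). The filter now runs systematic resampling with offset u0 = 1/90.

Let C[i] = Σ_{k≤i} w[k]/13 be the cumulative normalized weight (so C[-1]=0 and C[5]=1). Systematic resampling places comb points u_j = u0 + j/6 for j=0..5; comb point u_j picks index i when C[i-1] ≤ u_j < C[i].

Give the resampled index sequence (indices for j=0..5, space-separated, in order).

C = [0, 3/13, 4/13, 9/13, 9/13, 1]
j=0: u_0=1/90 ∈ [0, 3/13) → index 1
j=1: u_1=8/45 ∈ [0, 3/13) → index 1
j=2: u_2=31/90 ∈ [4/13, 9/13) → index 3
j=3: u_3=23/45 ∈ [4/13, 9/13) → index 3
j=4: u_4=61/90 ∈ [4/13, 9/13) → index 3
j=5: u_5=38/45 ∈ [9/13, 1) → index 5

1 1 3 3 3 5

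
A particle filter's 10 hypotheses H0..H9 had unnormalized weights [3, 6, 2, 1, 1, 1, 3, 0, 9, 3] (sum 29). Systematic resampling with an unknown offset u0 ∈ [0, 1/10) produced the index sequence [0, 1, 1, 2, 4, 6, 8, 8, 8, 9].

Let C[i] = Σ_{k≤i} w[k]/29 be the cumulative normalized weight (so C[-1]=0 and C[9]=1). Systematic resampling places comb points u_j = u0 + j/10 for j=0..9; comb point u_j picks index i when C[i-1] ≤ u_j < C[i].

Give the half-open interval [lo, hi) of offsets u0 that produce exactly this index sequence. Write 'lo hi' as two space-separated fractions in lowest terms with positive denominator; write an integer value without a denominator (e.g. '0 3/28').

2/145 7/145

C = [3/29, 9/29, 11/29, 12/29, 13/29, 14/29, 17/29, 17/29, 26/29, 1]
j=0 picked index 0: u0 ∈ [0, 3/29)
j=1 picked index 1: u0 ∈ [1/290, 61/290)
j=2 picked index 1: u0 ∈ [-14/145, 16/145)
j=3 picked index 2: u0 ∈ [3/290, 23/290)
j=4 picked index 4: u0 ∈ [2/145, 7/145)
j=5 picked index 6: u0 ∈ [-1/58, 5/58)
j=6 picked index 8: u0 ∈ [-2/145, 43/145)
j=7 picked index 8: u0 ∈ [-33/290, 57/290)
j=8 picked index 8: u0 ∈ [-31/145, 14/145)
j=9 picked index 9: u0 ∈ [-1/290, 1/10)
intersection: [2/145, 7/145)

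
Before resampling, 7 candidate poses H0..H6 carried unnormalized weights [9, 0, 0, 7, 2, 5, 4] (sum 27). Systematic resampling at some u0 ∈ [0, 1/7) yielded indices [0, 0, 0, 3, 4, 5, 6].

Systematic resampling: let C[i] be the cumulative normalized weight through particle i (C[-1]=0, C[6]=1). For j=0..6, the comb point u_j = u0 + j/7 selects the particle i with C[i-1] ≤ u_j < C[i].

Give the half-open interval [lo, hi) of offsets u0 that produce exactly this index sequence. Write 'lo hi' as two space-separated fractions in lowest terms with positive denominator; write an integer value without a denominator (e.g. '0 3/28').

C = [1/3, 1/3, 1/3, 16/27, 2/3, 23/27, 1]
j=0 picked index 0: u0 ∈ [0, 1/3)
j=1 picked index 0: u0 ∈ [-1/7, 4/21)
j=2 picked index 0: u0 ∈ [-2/7, 1/21)
j=3 picked index 3: u0 ∈ [-2/21, 31/189)
j=4 picked index 4: u0 ∈ [4/189, 2/21)
j=5 picked index 5: u0 ∈ [-1/21, 26/189)
j=6 picked index 6: u0 ∈ [-1/189, 1/7)
intersection: [4/189, 1/21)

4/189 1/21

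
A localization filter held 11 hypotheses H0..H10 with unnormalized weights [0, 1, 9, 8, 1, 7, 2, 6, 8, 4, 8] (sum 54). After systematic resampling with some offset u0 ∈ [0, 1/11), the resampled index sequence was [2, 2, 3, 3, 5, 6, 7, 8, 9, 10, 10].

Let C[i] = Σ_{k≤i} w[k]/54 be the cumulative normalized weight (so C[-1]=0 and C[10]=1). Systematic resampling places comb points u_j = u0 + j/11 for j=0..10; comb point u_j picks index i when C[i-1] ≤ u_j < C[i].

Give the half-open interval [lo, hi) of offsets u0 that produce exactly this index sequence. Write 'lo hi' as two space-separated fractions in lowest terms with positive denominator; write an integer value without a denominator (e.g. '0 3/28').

C = [0, 1/54, 5/27, 1/3, 19/54, 13/27, 14/27, 17/27, 7/9, 23/27, 1]
j=0 picked index 2: u0 ∈ [1/54, 5/27)
j=1 picked index 2: u0 ∈ [-43/594, 28/297)
j=2 picked index 3: u0 ∈ [1/297, 5/33)
j=3 picked index 3: u0 ∈ [-26/297, 2/33)
j=4 picked index 5: u0 ∈ [-7/594, 35/297)
j=5 picked index 6: u0 ∈ [8/297, 19/297)
j=6 picked index 7: u0 ∈ [-8/297, 25/297)
j=7 picked index 8: u0 ∈ [-2/297, 14/99)
j=8 picked index 9: u0 ∈ [5/99, 37/297)
j=9 picked index 10: u0 ∈ [10/297, 2/11)
j=10 picked index 10: u0 ∈ [-17/297, 1/11)
intersection: [5/99, 2/33)

5/99 2/33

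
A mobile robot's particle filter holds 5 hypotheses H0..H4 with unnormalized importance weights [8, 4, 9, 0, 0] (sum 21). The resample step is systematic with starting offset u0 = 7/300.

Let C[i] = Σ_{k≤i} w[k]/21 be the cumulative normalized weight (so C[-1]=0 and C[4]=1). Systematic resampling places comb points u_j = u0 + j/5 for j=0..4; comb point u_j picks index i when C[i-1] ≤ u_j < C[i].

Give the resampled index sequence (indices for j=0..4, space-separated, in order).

C = [8/21, 4/7, 1, 1, 1]
j=0: u_0=7/300 ∈ [0, 8/21) → index 0
j=1: u_1=67/300 ∈ [0, 8/21) → index 0
j=2: u_2=127/300 ∈ [8/21, 4/7) → index 1
j=3: u_3=187/300 ∈ [4/7, 1) → index 2
j=4: u_4=247/300 ∈ [4/7, 1) → index 2

0 0 1 2 2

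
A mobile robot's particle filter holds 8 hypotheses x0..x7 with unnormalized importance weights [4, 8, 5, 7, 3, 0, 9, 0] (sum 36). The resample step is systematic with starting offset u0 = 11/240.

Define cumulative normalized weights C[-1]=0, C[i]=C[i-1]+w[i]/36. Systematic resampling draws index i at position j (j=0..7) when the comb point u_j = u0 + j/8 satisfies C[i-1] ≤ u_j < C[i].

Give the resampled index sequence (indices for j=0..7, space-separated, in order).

C = [1/9, 1/3, 17/36, 2/3, 3/4, 3/4, 1, 1]
j=0: u_0=11/240 ∈ [0, 1/9) → index 0
j=1: u_1=41/240 ∈ [1/9, 1/3) → index 1
j=2: u_2=71/240 ∈ [1/9, 1/3) → index 1
j=3: u_3=101/240 ∈ [1/3, 17/36) → index 2
j=4: u_4=131/240 ∈ [17/36, 2/3) → index 3
j=5: u_5=161/240 ∈ [2/3, 3/4) → index 4
j=6: u_6=191/240 ∈ [3/4, 1) → index 6
j=7: u_7=221/240 ∈ [3/4, 1) → index 6

0 1 1 2 3 4 6 6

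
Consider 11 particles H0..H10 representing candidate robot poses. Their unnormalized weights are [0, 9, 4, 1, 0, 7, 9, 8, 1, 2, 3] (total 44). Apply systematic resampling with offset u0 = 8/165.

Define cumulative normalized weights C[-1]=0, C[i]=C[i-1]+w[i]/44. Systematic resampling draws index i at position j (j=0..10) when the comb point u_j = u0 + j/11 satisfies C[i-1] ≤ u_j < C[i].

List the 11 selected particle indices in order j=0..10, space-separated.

C = [0, 9/44, 13/44, 7/22, 7/22, 21/44, 15/22, 19/22, 39/44, 41/44, 1]
j=0: u_0=8/165 ∈ [0, 9/44) → index 1
j=1: u_1=23/165 ∈ [0, 9/44) → index 1
j=2: u_2=38/165 ∈ [9/44, 13/44) → index 2
j=3: u_3=53/165 ∈ [7/22, 21/44) → index 5
j=4: u_4=68/165 ∈ [7/22, 21/44) → index 5
j=5: u_5=83/165 ∈ [21/44, 15/22) → index 6
j=6: u_6=98/165 ∈ [21/44, 15/22) → index 6
j=7: u_7=113/165 ∈ [15/22, 19/22) → index 7
j=8: u_8=128/165 ∈ [15/22, 19/22) → index 7
j=9: u_9=13/15 ∈ [19/22, 39/44) → index 8
j=10: u_10=158/165 ∈ [41/44, 1) → index 10

1 1 2 5 5 6 6 7 7 8 10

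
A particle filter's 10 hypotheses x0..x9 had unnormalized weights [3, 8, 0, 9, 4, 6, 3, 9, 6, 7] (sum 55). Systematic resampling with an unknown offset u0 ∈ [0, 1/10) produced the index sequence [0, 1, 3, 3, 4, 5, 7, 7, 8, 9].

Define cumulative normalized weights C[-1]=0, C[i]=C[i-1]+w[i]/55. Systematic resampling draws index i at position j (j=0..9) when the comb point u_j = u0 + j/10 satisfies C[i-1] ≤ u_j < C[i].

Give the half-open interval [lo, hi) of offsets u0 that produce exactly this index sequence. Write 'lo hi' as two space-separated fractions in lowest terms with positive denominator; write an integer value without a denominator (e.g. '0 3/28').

C = [3/55, 1/5, 1/5, 4/11, 24/55, 6/11, 3/5, 42/55, 48/55, 1]
j=0 picked index 0: u0 ∈ [0, 3/55)
j=1 picked index 1: u0 ∈ [-1/22, 1/10)
j=2 picked index 3: u0 ∈ [0, 9/55)
j=3 picked index 3: u0 ∈ [-1/10, 7/110)
j=4 picked index 4: u0 ∈ [-2/55, 2/55)
j=5 picked index 5: u0 ∈ [-7/110, 1/22)
j=6 picked index 7: u0 ∈ [0, 9/55)
j=7 picked index 7: u0 ∈ [-1/10, 7/110)
j=8 picked index 8: u0 ∈ [-2/55, 4/55)
j=9 picked index 9: u0 ∈ [-3/110, 1/10)
intersection: [0, 2/55)

0 2/55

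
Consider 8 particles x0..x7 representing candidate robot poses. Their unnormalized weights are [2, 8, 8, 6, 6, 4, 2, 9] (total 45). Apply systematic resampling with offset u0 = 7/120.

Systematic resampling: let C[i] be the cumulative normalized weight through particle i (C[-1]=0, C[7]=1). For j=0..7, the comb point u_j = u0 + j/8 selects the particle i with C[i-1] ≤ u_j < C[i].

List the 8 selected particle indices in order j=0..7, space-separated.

C = [2/45, 2/9, 2/5, 8/15, 2/3, 34/45, 4/5, 1]
j=0: u_0=7/120 ∈ [2/45, 2/9) → index 1
j=1: u_1=11/60 ∈ [2/45, 2/9) → index 1
j=2: u_2=37/120 ∈ [2/9, 2/5) → index 2
j=3: u_3=13/30 ∈ [2/5, 8/15) → index 3
j=4: u_4=67/120 ∈ [8/15, 2/3) → index 4
j=5: u_5=41/60 ∈ [2/3, 34/45) → index 5
j=6: u_6=97/120 ∈ [4/5, 1) → index 7
j=7: u_7=14/15 ∈ [4/5, 1) → index 7

1 1 2 3 4 5 7 7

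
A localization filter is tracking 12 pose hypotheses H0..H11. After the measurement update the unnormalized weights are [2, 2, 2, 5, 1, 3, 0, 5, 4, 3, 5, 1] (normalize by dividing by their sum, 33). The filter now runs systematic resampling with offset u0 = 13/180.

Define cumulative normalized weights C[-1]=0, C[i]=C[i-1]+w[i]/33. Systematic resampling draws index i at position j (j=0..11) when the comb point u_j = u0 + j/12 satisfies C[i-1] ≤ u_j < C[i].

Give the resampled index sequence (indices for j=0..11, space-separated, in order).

1 2 3 3 5 7 7 8 9 10 10 11

C = [2/33, 4/33, 2/11, 1/3, 4/11, 5/11, 5/11, 20/33, 8/11, 9/11, 32/33, 1]
j=0: u_0=13/180 ∈ [2/33, 4/33) → index 1
j=1: u_1=7/45 ∈ [4/33, 2/11) → index 2
j=2: u_2=43/180 ∈ [2/11, 1/3) → index 3
j=3: u_3=29/90 ∈ [2/11, 1/3) → index 3
j=4: u_4=73/180 ∈ [4/11, 5/11) → index 5
j=5: u_5=22/45 ∈ [5/11, 20/33) → index 7
j=6: u_6=103/180 ∈ [5/11, 20/33) → index 7
j=7: u_7=59/90 ∈ [20/33, 8/11) → index 8
j=8: u_8=133/180 ∈ [8/11, 9/11) → index 9
j=9: u_9=37/45 ∈ [9/11, 32/33) → index 10
j=10: u_10=163/180 ∈ [9/11, 32/33) → index 10
j=11: u_11=89/90 ∈ [32/33, 1) → index 11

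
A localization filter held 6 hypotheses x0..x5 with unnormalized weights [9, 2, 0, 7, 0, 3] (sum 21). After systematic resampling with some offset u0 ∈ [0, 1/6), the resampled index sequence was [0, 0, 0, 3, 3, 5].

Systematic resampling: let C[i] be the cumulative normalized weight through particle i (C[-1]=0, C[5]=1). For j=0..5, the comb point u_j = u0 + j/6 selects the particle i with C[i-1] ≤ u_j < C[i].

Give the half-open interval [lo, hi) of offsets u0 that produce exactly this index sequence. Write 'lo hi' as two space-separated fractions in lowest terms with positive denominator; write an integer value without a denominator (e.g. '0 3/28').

1/42 2/21

C = [3/7, 11/21, 11/21, 6/7, 6/7, 1]
j=0 picked index 0: u0 ∈ [0, 3/7)
j=1 picked index 0: u0 ∈ [-1/6, 11/42)
j=2 picked index 0: u0 ∈ [-1/3, 2/21)
j=3 picked index 3: u0 ∈ [1/42, 5/14)
j=4 picked index 3: u0 ∈ [-1/7, 4/21)
j=5 picked index 5: u0 ∈ [1/42, 1/6)
intersection: [1/42, 2/21)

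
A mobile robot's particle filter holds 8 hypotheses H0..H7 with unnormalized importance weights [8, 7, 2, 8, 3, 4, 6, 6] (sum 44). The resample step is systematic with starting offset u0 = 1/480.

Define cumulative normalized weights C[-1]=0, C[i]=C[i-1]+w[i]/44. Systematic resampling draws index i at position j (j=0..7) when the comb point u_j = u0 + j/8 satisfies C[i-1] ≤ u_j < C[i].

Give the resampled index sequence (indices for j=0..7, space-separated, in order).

C = [2/11, 15/44, 17/44, 25/44, 7/11, 8/11, 19/22, 1]
j=0: u_0=1/480 ∈ [0, 2/11) → index 0
j=1: u_1=61/480 ∈ [0, 2/11) → index 0
j=2: u_2=121/480 ∈ [2/11, 15/44) → index 1
j=3: u_3=181/480 ∈ [15/44, 17/44) → index 2
j=4: u_4=241/480 ∈ [17/44, 25/44) → index 3
j=5: u_5=301/480 ∈ [25/44, 7/11) → index 4
j=6: u_6=361/480 ∈ [8/11, 19/22) → index 6
j=7: u_7=421/480 ∈ [19/22, 1) → index 7

0 0 1 2 3 4 6 7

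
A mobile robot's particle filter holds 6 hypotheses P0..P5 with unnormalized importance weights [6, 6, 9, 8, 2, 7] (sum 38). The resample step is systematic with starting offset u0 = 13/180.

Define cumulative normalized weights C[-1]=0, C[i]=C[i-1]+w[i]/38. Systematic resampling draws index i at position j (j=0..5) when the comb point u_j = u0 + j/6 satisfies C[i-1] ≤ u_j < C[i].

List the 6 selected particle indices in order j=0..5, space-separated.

C = [3/19, 6/19, 21/38, 29/38, 31/38, 1]
j=0: u_0=13/180 ∈ [0, 3/19) → index 0
j=1: u_1=43/180 ∈ [3/19, 6/19) → index 1
j=2: u_2=73/180 ∈ [6/19, 21/38) → index 2
j=3: u_3=103/180 ∈ [21/38, 29/38) → index 3
j=4: u_4=133/180 ∈ [21/38, 29/38) → index 3
j=5: u_5=163/180 ∈ [31/38, 1) → index 5

0 1 2 3 3 5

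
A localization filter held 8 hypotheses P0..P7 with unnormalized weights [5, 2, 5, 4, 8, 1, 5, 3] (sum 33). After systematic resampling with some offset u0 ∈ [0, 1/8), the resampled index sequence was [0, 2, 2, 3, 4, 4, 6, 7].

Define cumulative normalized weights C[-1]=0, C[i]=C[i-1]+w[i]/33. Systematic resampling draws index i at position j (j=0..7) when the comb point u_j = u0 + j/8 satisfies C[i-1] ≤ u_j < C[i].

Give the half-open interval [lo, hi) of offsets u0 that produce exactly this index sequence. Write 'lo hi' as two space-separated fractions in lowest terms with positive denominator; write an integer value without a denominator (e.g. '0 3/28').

C = [5/33, 7/33, 4/11, 16/33, 8/11, 25/33, 10/11, 1]
j=0 picked index 0: u0 ∈ [0, 5/33)
j=1 picked index 2: u0 ∈ [23/264, 21/88)
j=2 picked index 2: u0 ∈ [-5/132, 5/44)
j=3 picked index 3: u0 ∈ [-1/88, 29/264)
j=4 picked index 4: u0 ∈ [-1/66, 5/22)
j=5 picked index 4: u0 ∈ [-37/264, 9/88)
j=6 picked index 6: u0 ∈ [1/132, 7/44)
j=7 picked index 7: u0 ∈ [3/88, 1/8)
intersection: [23/264, 9/88)

23/264 9/88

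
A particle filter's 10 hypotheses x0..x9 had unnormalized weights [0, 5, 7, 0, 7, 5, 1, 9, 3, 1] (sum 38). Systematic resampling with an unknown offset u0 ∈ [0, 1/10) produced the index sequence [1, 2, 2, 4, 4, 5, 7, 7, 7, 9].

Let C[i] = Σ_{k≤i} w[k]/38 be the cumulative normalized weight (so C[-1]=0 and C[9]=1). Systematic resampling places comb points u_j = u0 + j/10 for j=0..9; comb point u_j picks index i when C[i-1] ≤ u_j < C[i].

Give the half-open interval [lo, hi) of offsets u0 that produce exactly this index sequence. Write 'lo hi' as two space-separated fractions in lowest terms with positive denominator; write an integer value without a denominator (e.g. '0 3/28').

C = [0, 5/38, 6/19, 6/19, 1/2, 12/19, 25/38, 17/19, 37/38, 1]
j=0 picked index 1: u0 ∈ [0, 5/38)
j=1 picked index 2: u0 ∈ [3/95, 41/190)
j=2 picked index 2: u0 ∈ [-13/190, 11/95)
j=3 picked index 4: u0 ∈ [3/190, 1/5)
j=4 picked index 4: u0 ∈ [-8/95, 1/10)
j=5 picked index 5: u0 ∈ [0, 5/38)
j=6 picked index 7: u0 ∈ [11/190, 28/95)
j=7 picked index 7: u0 ∈ [-4/95, 37/190)
j=8 picked index 7: u0 ∈ [-27/190, 9/95)
j=9 picked index 9: u0 ∈ [7/95, 1/10)
intersection: [7/95, 9/95)

7/95 9/95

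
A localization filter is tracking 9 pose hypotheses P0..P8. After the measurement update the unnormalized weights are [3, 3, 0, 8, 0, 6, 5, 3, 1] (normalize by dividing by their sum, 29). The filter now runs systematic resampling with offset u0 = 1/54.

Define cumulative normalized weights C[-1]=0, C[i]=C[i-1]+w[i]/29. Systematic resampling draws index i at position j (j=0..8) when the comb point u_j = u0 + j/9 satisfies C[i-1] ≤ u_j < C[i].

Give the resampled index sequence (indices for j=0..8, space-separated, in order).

C = [3/29, 6/29, 6/29, 14/29, 14/29, 20/29, 25/29, 28/29, 1]
j=0: u_0=1/54 ∈ [0, 3/29) → index 0
j=1: u_1=7/54 ∈ [3/29, 6/29) → index 1
j=2: u_2=13/54 ∈ [6/29, 14/29) → index 3
j=3: u_3=19/54 ∈ [6/29, 14/29) → index 3
j=4: u_4=25/54 ∈ [6/29, 14/29) → index 3
j=5: u_5=31/54 ∈ [14/29, 20/29) → index 5
j=6: u_6=37/54 ∈ [14/29, 20/29) → index 5
j=7: u_7=43/54 ∈ [20/29, 25/29) → index 6
j=8: u_8=49/54 ∈ [25/29, 28/29) → index 7

0 1 3 3 3 5 5 6 7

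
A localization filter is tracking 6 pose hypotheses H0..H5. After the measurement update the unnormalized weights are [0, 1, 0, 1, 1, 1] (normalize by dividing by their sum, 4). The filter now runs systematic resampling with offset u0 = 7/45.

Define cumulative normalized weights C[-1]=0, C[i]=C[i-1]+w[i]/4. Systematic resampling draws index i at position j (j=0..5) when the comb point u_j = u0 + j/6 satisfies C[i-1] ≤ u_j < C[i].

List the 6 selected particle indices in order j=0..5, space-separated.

C = [0, 1/4, 1/4, 1/2, 3/4, 1]
j=0: u_0=7/45 ∈ [0, 1/4) → index 1
j=1: u_1=29/90 ∈ [1/4, 1/2) → index 3
j=2: u_2=22/45 ∈ [1/4, 1/2) → index 3
j=3: u_3=59/90 ∈ [1/2, 3/4) → index 4
j=4: u_4=37/45 ∈ [3/4, 1) → index 5
j=5: u_5=89/90 ∈ [3/4, 1) → index 5

1 3 3 4 5 5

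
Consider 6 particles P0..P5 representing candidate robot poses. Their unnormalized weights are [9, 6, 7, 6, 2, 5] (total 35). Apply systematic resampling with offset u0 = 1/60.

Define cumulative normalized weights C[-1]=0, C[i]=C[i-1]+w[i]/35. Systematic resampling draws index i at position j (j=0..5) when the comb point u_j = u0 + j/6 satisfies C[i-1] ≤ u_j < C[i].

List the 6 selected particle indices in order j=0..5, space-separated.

0 0 1 2 3 4

C = [9/35, 3/7, 22/35, 4/5, 6/7, 1]
j=0: u_0=1/60 ∈ [0, 9/35) → index 0
j=1: u_1=11/60 ∈ [0, 9/35) → index 0
j=2: u_2=7/20 ∈ [9/35, 3/7) → index 1
j=3: u_3=31/60 ∈ [3/7, 22/35) → index 2
j=4: u_4=41/60 ∈ [22/35, 4/5) → index 3
j=5: u_5=17/20 ∈ [4/5, 6/7) → index 4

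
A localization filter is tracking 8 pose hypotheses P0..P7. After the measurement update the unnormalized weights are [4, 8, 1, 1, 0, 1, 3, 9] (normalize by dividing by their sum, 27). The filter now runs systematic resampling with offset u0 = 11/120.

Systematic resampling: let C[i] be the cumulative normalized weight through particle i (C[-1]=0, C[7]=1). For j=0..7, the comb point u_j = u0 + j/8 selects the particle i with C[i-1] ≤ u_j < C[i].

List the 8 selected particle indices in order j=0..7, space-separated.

C = [4/27, 4/9, 13/27, 14/27, 14/27, 5/9, 2/3, 1]
j=0: u_0=11/120 ∈ [0, 4/27) → index 0
j=1: u_1=13/60 ∈ [4/27, 4/9) → index 1
j=2: u_2=41/120 ∈ [4/27, 4/9) → index 1
j=3: u_3=7/15 ∈ [4/9, 13/27) → index 2
j=4: u_4=71/120 ∈ [5/9, 2/3) → index 6
j=5: u_5=43/60 ∈ [2/3, 1) → index 7
j=6: u_6=101/120 ∈ [2/3, 1) → index 7
j=7: u_7=29/30 ∈ [2/3, 1) → index 7

0 1 1 2 6 7 7 7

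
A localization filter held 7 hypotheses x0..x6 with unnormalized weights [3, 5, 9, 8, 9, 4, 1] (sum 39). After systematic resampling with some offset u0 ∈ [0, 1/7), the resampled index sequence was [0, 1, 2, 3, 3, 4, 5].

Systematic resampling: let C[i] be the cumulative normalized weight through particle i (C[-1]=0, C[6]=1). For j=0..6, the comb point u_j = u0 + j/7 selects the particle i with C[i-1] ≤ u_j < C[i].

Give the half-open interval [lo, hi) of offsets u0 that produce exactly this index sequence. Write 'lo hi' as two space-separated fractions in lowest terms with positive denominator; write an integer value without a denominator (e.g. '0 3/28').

C = [1/13, 8/39, 17/39, 25/39, 34/39, 38/39, 1]
j=0 picked index 0: u0 ∈ [0, 1/13)
j=1 picked index 1: u0 ∈ [-6/91, 17/273)
j=2 picked index 2: u0 ∈ [-22/273, 41/273)
j=3 picked index 3: u0 ∈ [2/273, 58/273)
j=4 picked index 3: u0 ∈ [-37/273, 19/273)
j=5 picked index 4: u0 ∈ [-20/273, 43/273)
j=6 picked index 5: u0 ∈ [4/273, 32/273)
intersection: [4/273, 17/273)

4/273 17/273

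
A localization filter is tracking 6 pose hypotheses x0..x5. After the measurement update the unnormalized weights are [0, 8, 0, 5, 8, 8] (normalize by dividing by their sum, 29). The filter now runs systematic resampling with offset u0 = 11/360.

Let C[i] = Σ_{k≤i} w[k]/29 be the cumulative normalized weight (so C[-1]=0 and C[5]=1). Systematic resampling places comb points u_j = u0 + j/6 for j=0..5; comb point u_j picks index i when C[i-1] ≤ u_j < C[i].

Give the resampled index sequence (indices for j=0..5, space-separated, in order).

1 1 3 4 4 5

C = [0, 8/29, 8/29, 13/29, 21/29, 1]
j=0: u_0=11/360 ∈ [0, 8/29) → index 1
j=1: u_1=71/360 ∈ [0, 8/29) → index 1
j=2: u_2=131/360 ∈ [8/29, 13/29) → index 3
j=3: u_3=191/360 ∈ [13/29, 21/29) → index 4
j=4: u_4=251/360 ∈ [13/29, 21/29) → index 4
j=5: u_5=311/360 ∈ [21/29, 1) → index 5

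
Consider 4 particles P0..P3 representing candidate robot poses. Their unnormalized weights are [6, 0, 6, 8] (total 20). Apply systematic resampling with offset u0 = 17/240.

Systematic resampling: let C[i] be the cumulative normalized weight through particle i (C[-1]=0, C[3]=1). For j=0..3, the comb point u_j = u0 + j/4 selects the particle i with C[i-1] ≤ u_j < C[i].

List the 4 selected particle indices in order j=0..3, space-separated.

C = [3/10, 3/10, 3/5, 1]
j=0: u_0=17/240 ∈ [0, 3/10) → index 0
j=1: u_1=77/240 ∈ [3/10, 3/5) → index 2
j=2: u_2=137/240 ∈ [3/10, 3/5) → index 2
j=3: u_3=197/240 ∈ [3/5, 1) → index 3

0 2 2 3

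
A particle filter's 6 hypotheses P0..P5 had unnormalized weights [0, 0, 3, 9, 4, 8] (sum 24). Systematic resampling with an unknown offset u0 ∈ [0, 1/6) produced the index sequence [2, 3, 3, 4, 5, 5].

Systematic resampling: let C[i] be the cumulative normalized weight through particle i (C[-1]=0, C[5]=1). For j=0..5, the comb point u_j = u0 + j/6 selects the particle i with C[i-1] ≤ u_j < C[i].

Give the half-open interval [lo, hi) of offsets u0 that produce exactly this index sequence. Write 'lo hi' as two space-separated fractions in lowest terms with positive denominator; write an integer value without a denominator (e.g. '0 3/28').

0 1/8

C = [0, 0, 1/8, 1/2, 2/3, 1]
j=0 picked index 2: u0 ∈ [0, 1/8)
j=1 picked index 3: u0 ∈ [-1/24, 1/3)
j=2 picked index 3: u0 ∈ [-5/24, 1/6)
j=3 picked index 4: u0 ∈ [0, 1/6)
j=4 picked index 5: u0 ∈ [0, 1/3)
j=5 picked index 5: u0 ∈ [-1/6, 1/6)
intersection: [0, 1/8)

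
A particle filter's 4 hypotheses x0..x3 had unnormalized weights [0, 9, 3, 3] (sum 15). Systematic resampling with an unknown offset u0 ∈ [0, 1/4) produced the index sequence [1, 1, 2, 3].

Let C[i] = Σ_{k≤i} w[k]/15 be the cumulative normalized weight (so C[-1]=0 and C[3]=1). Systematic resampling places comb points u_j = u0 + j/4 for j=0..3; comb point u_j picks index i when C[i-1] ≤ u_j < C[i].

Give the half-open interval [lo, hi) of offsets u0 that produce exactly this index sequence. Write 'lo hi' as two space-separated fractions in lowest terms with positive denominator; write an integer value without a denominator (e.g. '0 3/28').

1/10 1/4

C = [0, 3/5, 4/5, 1]
j=0 picked index 1: u0 ∈ [0, 3/5)
j=1 picked index 1: u0 ∈ [-1/4, 7/20)
j=2 picked index 2: u0 ∈ [1/10, 3/10)
j=3 picked index 3: u0 ∈ [1/20, 1/4)
intersection: [1/10, 1/4)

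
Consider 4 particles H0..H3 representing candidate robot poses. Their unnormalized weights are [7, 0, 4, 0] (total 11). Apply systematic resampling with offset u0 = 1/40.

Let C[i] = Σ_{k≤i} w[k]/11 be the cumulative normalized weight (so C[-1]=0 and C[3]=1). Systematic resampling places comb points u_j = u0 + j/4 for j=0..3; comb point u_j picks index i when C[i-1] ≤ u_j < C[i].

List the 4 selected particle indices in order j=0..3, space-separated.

C = [7/11, 7/11, 1, 1]
j=0: u_0=1/40 ∈ [0, 7/11) → index 0
j=1: u_1=11/40 ∈ [0, 7/11) → index 0
j=2: u_2=21/40 ∈ [0, 7/11) → index 0
j=3: u_3=31/40 ∈ [7/11, 1) → index 2

0 0 0 2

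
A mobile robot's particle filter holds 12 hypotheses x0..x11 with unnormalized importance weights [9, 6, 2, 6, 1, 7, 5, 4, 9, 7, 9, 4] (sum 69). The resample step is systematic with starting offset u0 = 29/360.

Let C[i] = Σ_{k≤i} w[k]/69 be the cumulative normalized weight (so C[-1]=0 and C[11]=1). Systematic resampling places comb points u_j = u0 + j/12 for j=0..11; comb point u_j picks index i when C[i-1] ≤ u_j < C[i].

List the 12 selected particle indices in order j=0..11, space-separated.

0 1 3 3 5 6 8 8 9 10 10 11

C = [3/23, 5/23, 17/69, 1/3, 8/23, 31/69, 12/23, 40/69, 49/69, 56/69, 65/69, 1]
j=0: u_0=29/360 ∈ [0, 3/23) → index 0
j=1: u_1=59/360 ∈ [3/23, 5/23) → index 1
j=2: u_2=89/360 ∈ [17/69, 1/3) → index 3
j=3: u_3=119/360 ∈ [17/69, 1/3) → index 3
j=4: u_4=149/360 ∈ [8/23, 31/69) → index 5
j=5: u_5=179/360 ∈ [31/69, 12/23) → index 6
j=6: u_6=209/360 ∈ [40/69, 49/69) → index 8
j=7: u_7=239/360 ∈ [40/69, 49/69) → index 8
j=8: u_8=269/360 ∈ [49/69, 56/69) → index 9
j=9: u_9=299/360 ∈ [56/69, 65/69) → index 10
j=10: u_10=329/360 ∈ [56/69, 65/69) → index 10
j=11: u_11=359/360 ∈ [65/69, 1) → index 11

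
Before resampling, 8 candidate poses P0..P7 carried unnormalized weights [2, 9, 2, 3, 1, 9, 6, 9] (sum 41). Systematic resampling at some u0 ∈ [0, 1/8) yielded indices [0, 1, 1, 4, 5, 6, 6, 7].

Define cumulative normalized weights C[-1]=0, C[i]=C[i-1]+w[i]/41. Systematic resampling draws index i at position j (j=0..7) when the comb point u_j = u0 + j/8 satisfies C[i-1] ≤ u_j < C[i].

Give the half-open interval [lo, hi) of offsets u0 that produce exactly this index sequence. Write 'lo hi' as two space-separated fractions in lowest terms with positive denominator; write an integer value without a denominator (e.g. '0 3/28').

C = [2/41, 11/41, 13/41, 16/41, 17/41, 26/41, 32/41, 1]
j=0 picked index 0: u0 ∈ [0, 2/41)
j=1 picked index 1: u0 ∈ [-25/328, 47/328)
j=2 picked index 1: u0 ∈ [-33/164, 3/164)
j=3 picked index 4: u0 ∈ [5/328, 13/328)
j=4 picked index 5: u0 ∈ [-7/82, 11/82)
j=5 picked index 6: u0 ∈ [3/328, 51/328)
j=6 picked index 6: u0 ∈ [-19/164, 5/164)
j=7 picked index 7: u0 ∈ [-31/328, 1/8)
intersection: [5/328, 3/164)

5/328 3/164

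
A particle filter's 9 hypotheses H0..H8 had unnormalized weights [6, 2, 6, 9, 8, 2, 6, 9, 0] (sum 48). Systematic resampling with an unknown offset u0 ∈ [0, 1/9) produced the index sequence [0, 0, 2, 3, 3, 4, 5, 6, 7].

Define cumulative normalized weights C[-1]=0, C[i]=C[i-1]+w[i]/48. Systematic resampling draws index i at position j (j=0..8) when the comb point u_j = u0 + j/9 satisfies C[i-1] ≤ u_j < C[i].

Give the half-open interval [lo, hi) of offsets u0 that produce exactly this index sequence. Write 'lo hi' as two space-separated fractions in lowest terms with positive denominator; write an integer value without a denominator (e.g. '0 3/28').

0 1/72

C = [1/8, 1/6, 7/24, 23/48, 31/48, 11/16, 13/16, 1, 1]
j=0 picked index 0: u0 ∈ [0, 1/8)
j=1 picked index 0: u0 ∈ [-1/9, 1/72)
j=2 picked index 2: u0 ∈ [-1/18, 5/72)
j=3 picked index 3: u0 ∈ [-1/24, 7/48)
j=4 picked index 3: u0 ∈ [-11/72, 5/144)
j=5 picked index 4: u0 ∈ [-11/144, 13/144)
j=6 picked index 5: u0 ∈ [-1/48, 1/48)
j=7 picked index 6: u0 ∈ [-13/144, 5/144)
j=8 picked index 7: u0 ∈ [-11/144, 1/9)
intersection: [0, 1/72)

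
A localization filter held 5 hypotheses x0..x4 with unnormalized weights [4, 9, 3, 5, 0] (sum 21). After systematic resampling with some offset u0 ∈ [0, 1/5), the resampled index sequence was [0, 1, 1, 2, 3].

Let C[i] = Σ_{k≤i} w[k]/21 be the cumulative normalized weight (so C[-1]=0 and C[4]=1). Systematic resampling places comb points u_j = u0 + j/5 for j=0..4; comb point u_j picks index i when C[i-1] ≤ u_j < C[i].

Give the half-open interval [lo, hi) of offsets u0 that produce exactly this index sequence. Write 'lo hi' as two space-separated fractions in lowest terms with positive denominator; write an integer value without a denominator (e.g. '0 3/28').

2/105 17/105

C = [4/21, 13/21, 16/21, 1, 1]
j=0 picked index 0: u0 ∈ [0, 4/21)
j=1 picked index 1: u0 ∈ [-1/105, 44/105)
j=2 picked index 1: u0 ∈ [-22/105, 23/105)
j=3 picked index 2: u0 ∈ [2/105, 17/105)
j=4 picked index 3: u0 ∈ [-4/105, 1/5)
intersection: [2/105, 17/105)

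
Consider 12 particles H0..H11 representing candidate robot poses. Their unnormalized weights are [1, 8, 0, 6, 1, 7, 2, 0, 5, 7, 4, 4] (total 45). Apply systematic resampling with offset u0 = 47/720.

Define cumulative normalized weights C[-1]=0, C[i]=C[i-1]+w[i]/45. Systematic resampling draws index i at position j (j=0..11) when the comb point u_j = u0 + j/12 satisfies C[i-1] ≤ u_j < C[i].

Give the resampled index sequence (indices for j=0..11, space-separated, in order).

1 1 3 3 5 5 8 8 9 9 10 11

C = [1/45, 1/5, 1/5, 1/3, 16/45, 23/45, 5/9, 5/9, 2/3, 37/45, 41/45, 1]
j=0: u_0=47/720 ∈ [1/45, 1/5) → index 1
j=1: u_1=107/720 ∈ [1/45, 1/5) → index 1
j=2: u_2=167/720 ∈ [1/5, 1/3) → index 3
j=3: u_3=227/720 ∈ [1/5, 1/3) → index 3
j=4: u_4=287/720 ∈ [16/45, 23/45) → index 5
j=5: u_5=347/720 ∈ [16/45, 23/45) → index 5
j=6: u_6=407/720 ∈ [5/9, 2/3) → index 8
j=7: u_7=467/720 ∈ [5/9, 2/3) → index 8
j=8: u_8=527/720 ∈ [2/3, 37/45) → index 9
j=9: u_9=587/720 ∈ [2/3, 37/45) → index 9
j=10: u_10=647/720 ∈ [37/45, 41/45) → index 10
j=11: u_11=707/720 ∈ [41/45, 1) → index 11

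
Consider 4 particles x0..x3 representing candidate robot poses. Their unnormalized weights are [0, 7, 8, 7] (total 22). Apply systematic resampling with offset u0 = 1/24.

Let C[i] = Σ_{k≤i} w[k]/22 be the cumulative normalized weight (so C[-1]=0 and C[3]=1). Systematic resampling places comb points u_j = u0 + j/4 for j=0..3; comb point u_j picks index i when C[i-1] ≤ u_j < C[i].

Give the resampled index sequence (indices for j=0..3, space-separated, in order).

C = [0, 7/22, 15/22, 1]
j=0: u_0=1/24 ∈ [0, 7/22) → index 1
j=1: u_1=7/24 ∈ [0, 7/22) → index 1
j=2: u_2=13/24 ∈ [7/22, 15/22) → index 2
j=3: u_3=19/24 ∈ [15/22, 1) → index 3

1 1 2 3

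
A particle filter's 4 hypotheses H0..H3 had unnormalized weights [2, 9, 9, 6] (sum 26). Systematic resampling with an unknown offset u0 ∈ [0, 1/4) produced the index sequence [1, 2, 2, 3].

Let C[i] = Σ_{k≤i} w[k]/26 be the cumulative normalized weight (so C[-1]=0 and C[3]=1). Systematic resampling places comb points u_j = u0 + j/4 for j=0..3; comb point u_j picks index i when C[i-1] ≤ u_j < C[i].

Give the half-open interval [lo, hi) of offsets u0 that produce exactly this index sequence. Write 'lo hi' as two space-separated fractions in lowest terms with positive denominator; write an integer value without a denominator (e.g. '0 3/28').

9/52 1/4

C = [1/13, 11/26, 10/13, 1]
j=0 picked index 1: u0 ∈ [1/13, 11/26)
j=1 picked index 2: u0 ∈ [9/52, 27/52)
j=2 picked index 2: u0 ∈ [-1/13, 7/26)
j=3 picked index 3: u0 ∈ [1/52, 1/4)
intersection: [9/52, 1/4)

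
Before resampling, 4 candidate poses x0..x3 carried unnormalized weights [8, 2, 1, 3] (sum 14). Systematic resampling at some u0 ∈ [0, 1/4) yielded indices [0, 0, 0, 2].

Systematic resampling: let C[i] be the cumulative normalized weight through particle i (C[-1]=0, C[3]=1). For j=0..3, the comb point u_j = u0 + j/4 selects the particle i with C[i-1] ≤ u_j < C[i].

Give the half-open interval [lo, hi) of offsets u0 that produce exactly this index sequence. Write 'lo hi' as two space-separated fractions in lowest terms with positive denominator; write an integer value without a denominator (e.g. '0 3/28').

C = [4/7, 5/7, 11/14, 1]
j=0 picked index 0: u0 ∈ [0, 4/7)
j=1 picked index 0: u0 ∈ [-1/4, 9/28)
j=2 picked index 0: u0 ∈ [-1/2, 1/14)
j=3 picked index 2: u0 ∈ [-1/28, 1/28)
intersection: [0, 1/28)

0 1/28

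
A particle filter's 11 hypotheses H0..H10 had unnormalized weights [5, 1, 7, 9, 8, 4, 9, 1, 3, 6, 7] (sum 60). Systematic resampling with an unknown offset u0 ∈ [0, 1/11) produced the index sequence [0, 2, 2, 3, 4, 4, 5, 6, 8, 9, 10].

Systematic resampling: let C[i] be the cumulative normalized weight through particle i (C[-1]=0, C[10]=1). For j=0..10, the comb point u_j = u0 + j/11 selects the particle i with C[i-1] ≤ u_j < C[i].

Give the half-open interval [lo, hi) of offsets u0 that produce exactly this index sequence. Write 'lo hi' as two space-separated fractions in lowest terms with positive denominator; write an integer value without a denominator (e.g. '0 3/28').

C = [1/12, 1/10, 13/60, 11/30, 1/2, 17/30, 43/60, 11/15, 47/60, 53/60, 1]
j=0 picked index 0: u0 ∈ [0, 1/12)
j=1 picked index 2: u0 ∈ [1/110, 83/660)
j=2 picked index 2: u0 ∈ [-9/110, 23/660)
j=3 picked index 3: u0 ∈ [-37/660, 31/330)
j=4 picked index 4: u0 ∈ [1/330, 3/22)
j=5 picked index 4: u0 ∈ [-29/330, 1/22)
j=6 picked index 5: u0 ∈ [-1/22, 7/330)
j=7 picked index 6: u0 ∈ [-23/330, 53/660)
j=8 picked index 8: u0 ∈ [1/165, 37/660)
j=9 picked index 9: u0 ∈ [-23/660, 43/660)
j=10 picked index 10: u0 ∈ [-17/660, 1/11)
intersection: [1/110, 7/330)

1/110 7/330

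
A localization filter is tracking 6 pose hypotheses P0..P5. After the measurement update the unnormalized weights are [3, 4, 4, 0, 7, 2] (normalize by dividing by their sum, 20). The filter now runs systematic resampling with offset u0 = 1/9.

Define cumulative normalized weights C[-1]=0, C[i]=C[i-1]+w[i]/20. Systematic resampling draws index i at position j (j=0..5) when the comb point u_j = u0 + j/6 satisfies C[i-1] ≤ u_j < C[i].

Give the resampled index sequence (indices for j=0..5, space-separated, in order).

0 1 2 4 4 5

C = [3/20, 7/20, 11/20, 11/20, 9/10, 1]
j=0: u_0=1/9 ∈ [0, 3/20) → index 0
j=1: u_1=5/18 ∈ [3/20, 7/20) → index 1
j=2: u_2=4/9 ∈ [7/20, 11/20) → index 2
j=3: u_3=11/18 ∈ [11/20, 9/10) → index 4
j=4: u_4=7/9 ∈ [11/20, 9/10) → index 4
j=5: u_5=17/18 ∈ [9/10, 1) → index 5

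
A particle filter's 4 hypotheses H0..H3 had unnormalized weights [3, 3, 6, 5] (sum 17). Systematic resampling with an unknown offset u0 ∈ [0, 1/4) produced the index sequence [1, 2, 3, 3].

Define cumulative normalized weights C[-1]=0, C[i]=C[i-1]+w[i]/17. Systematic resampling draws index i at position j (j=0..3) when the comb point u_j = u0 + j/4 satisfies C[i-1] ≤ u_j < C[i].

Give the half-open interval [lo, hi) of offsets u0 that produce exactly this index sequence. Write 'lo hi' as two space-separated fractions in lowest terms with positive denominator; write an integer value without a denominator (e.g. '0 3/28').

7/34 1/4

C = [3/17, 6/17, 12/17, 1]
j=0 picked index 1: u0 ∈ [3/17, 6/17)
j=1 picked index 2: u0 ∈ [7/68, 31/68)
j=2 picked index 3: u0 ∈ [7/34, 1/2)
j=3 picked index 3: u0 ∈ [-3/68, 1/4)
intersection: [7/34, 1/4)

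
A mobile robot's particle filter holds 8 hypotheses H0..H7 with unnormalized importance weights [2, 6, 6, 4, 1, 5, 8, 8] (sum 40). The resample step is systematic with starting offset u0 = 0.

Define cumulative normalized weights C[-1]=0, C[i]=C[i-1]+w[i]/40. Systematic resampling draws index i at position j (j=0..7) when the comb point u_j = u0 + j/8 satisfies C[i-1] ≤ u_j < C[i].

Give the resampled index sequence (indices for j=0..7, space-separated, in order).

0 1 2 3 5 6 6 7

C = [1/20, 1/5, 7/20, 9/20, 19/40, 3/5, 4/5, 1]
j=0: u_0=0 ∈ [0, 1/20) → index 0
j=1: u_1=1/8 ∈ [1/20, 1/5) → index 1
j=2: u_2=1/4 ∈ [1/5, 7/20) → index 2
j=3: u_3=3/8 ∈ [7/20, 9/20) → index 3
j=4: u_4=1/2 ∈ [19/40, 3/5) → index 5
j=5: u_5=5/8 ∈ [3/5, 4/5) → index 6
j=6: u_6=3/4 ∈ [3/5, 4/5) → index 6
j=7: u_7=7/8 ∈ [4/5, 1) → index 7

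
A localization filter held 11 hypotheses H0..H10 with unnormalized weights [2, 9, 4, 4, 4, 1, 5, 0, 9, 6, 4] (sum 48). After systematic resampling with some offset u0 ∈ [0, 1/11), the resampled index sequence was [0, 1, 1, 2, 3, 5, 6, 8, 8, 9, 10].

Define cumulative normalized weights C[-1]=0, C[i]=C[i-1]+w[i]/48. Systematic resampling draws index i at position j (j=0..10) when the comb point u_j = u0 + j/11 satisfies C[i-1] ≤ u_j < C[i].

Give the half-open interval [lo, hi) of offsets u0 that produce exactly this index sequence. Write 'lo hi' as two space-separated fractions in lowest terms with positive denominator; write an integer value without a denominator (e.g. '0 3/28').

C = [1/24, 11/48, 5/16, 19/48, 23/48, 1/2, 29/48, 29/48, 19/24, 11/12, 1]
j=0 picked index 0: u0 ∈ [0, 1/24)
j=1 picked index 1: u0 ∈ [-13/264, 73/528)
j=2 picked index 1: u0 ∈ [-37/264, 25/528)
j=3 picked index 2: u0 ∈ [-23/528, 7/176)
j=4 picked index 3: u0 ∈ [-9/176, 17/528)
j=5 picked index 5: u0 ∈ [13/528, 1/22)
j=6 picked index 6: u0 ∈ [-1/22, 31/528)
j=7 picked index 8: u0 ∈ [-17/528, 41/264)
j=8 picked index 8: u0 ∈ [-65/528, 17/264)
j=9 picked index 9: u0 ∈ [-7/264, 13/132)
j=10 picked index 10: u0 ∈ [1/132, 1/11)
intersection: [13/528, 17/528)

13/528 17/528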